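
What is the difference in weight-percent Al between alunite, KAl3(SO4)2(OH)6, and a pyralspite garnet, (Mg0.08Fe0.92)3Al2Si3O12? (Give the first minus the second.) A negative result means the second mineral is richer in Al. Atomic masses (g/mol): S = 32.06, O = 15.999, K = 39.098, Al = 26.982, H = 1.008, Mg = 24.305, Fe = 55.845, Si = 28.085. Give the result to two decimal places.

8.53 percentage points

First mineral: 80.946 g Al in 414.198 g formula = 19.54 wt% Al.
Second mineral: 53.964 g Al in 490.172 g formula = 11.01 wt% Al.
19.54% − 11.01% gives a difference of 8.53 percentage points.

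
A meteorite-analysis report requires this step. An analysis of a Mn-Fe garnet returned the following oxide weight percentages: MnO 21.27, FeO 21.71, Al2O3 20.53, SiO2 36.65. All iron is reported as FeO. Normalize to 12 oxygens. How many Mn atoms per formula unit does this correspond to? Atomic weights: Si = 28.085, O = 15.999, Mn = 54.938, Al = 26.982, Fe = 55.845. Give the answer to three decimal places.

1.483 Mn apfu

MnO: 21.27/70.937 = 0.29984 mol → 0.29984 mol Mn, 0.29984 mol O.
FeO: 21.71/71.844 = 0.30218 mol → 0.30218 mol Fe, 0.30218 mol O.
Al2O3: 20.53/101.961 = 0.20135 mol → 0.40270 mol Al, 0.60405 mol O.
SiO2: 36.65/60.083 = 0.60999 mol → 0.60999 mol Si, 1.21998 mol O.
Total oxygen = 2.42605 mol. Normalization factor = 12/2.42605 = 4.94631.
Mn per 12 O = 0.29984 × 4.94631 = 1.483.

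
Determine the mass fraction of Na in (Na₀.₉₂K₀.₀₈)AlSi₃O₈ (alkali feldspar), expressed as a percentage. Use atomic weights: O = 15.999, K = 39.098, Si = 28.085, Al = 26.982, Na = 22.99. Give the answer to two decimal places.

8.03 weight percent

Formula mass = 0.92*22.99 + 0.08*39.098 + 1*26.982 + 3*28.085 + 8*15.999 = 263.508 g/mol, of which 21.151 g is Na.
So Na makes up 21.151/263.508 = 0.0803 of the mass, i.e. 8.03%.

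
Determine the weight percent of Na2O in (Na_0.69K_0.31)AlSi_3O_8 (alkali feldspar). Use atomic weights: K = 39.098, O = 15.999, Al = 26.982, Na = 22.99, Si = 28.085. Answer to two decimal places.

M((Na_0.69K_0.31)AlSi_3O_8) = 267.212 g/mol; M(Na2O) = 61.979 g/mol.
Moles Na2O per formula unit = 0.69 Na ÷ 2 = 0.3450.
Na2O fraction = (0.3450 × 61.979) / 267.212 = 21.383/267.212 = 0.0800.

8.00 wt%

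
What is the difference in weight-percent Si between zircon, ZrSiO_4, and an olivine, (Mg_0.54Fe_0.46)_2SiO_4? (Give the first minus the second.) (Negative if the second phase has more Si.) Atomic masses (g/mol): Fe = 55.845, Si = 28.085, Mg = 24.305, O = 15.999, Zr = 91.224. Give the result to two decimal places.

-1.23 percentage points

M(ZrSiO_4) = 183.305 g/mol, so wt% Si = 28.085/183.305 × 100 = 15.32%.
M((Mg_0.54Fe_0.46)_2SiO_4) = 169.708 g/mol, so wt% Si = 28.085/169.708 × 100 = 16.55%.
15.32 − 16.55 = -1.23 pp.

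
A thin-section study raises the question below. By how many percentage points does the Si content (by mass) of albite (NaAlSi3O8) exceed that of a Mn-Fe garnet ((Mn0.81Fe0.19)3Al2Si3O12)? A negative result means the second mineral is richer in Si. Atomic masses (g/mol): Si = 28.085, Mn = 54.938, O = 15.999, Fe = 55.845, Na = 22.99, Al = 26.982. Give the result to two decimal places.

15.13 percentage points

M(NaAlSi3O8) = 262.219 g/mol, so wt% Si = 84.255/262.219 × 100 = 32.13%.
M((Mn0.81Fe0.19)3Al2Si3O12) = 495.538 g/mol, so wt% Si = 84.255/495.538 × 100 = 17.00%.
32.13 − 17.00 = 15.13 pp.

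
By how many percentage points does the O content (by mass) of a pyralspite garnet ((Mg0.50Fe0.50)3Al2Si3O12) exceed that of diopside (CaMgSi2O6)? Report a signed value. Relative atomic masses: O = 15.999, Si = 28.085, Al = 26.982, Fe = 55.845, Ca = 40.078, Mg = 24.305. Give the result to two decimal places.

-1.71 percentage points

O in (Mg0.50Fe0.50)3Al2Si3O12: molar mass 450.432 g/mol; 12×15.999 = 191.988 g → 42.62 wt%.
O in CaMgSi2O6: molar mass 216.547 g/mol; 6×15.999 = 95.994 g → 44.33 wt%.
Difference = 42.62 − 44.33 = -1.71 percentage points.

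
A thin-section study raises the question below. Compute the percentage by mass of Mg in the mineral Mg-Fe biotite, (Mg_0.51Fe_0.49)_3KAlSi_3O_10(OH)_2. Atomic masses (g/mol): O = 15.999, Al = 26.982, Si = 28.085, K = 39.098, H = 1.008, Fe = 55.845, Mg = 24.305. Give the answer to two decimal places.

Formula mass = 1.53·24.305 + 1.47·55.845 + 1·39.098 + 1·26.982 + 3·28.085 + 12·15.999 + 2·1.008 = 463.618 g/mol, of which 37.187 g is Mg.
So Mg makes up 37.187/463.618 = 0.0802 of the mass, i.e. 8.02%.

8.02 wt%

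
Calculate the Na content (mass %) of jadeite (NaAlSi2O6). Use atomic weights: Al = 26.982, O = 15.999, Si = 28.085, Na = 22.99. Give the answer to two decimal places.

M(NaAlSi2O6) = 202.136 g/mol.
Na contributes 1 × 22.99 = 22.990 g per mole.
22.990/202.136 = 0.1137 → 11.37%.

11.37 mass %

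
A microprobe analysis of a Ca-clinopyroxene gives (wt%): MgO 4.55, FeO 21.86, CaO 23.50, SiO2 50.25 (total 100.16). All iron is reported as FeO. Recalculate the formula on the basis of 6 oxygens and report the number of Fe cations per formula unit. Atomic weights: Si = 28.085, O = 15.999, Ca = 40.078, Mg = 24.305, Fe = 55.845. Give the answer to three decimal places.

0.728 Fe apfu

MgO (M=40.304): mol = 0.11289; Mg = 0.11289, O = 0.11289.
FeO (M=71.844): mol = 0.30427; Fe = 0.30427, O = 0.30427.
CaO (M=56.077): mol = 0.41907; Ca = 0.41907, O = 0.41907.
SiO2 (M=60.083): mol = 0.83634; Si = 0.83634, O = 1.67268.
ΣO = 2.50891; factor = 6/ΣO = 2.39148.
Fe apfu = 0.30427 × 2.39148 = 0.728.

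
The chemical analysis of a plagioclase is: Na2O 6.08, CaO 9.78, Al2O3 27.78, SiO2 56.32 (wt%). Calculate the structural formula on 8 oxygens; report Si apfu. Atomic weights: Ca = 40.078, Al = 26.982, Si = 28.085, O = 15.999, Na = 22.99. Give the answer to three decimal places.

Na2O: 6.08/61.979 = 0.09810 mol → 0.19620 mol Na, 0.09810 mol O.
CaO: 9.78/56.077 = 0.17440 mol → 0.17440 mol Ca, 0.17440 mol O.
Al2O3: 27.78/101.961 = 0.27246 mol → 0.54492 mol Al, 0.81738 mol O.
SiO2: 56.32/60.083 = 0.93737 mol → 0.93737 mol Si, 1.87474 mol O.
Total oxygen = 2.96462 mol. Normalization factor = 8/2.96462 = 2.69849.
Si per 8 O = 0.93737 × 2.69849 = 2.529.

2.529 Si apfu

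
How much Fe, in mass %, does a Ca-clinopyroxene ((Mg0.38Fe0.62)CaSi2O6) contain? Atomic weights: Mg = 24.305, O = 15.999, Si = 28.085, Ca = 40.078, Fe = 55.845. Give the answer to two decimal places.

14.66 mass %

M((Mg0.38Fe0.62)CaSi2O6) = 236.102 g/mol.
Fe contributes 0.62 × 55.845 = 34.624 g per mole.
34.624/236.102 = 0.1466 → 14.66%.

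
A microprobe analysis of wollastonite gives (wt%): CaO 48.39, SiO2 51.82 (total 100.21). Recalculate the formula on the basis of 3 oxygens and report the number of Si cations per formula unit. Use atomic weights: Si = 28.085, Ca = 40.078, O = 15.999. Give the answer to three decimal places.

1.000 Si apfu

48.39 wt% CaO ÷ 56.077 g/mol = 0.86292 mol, giving 0.86292 Ca and 0.86292 O.
51.82 wt% SiO2 ÷ 60.083 g/mol = 0.86247 mol, giving 0.86247 Si and 1.72494 O.
Oxygen sums to 2.58786; scaling by 3/2.58786 = 1.15926 puts the formula on 3 O.
Si: 0.86247 × 1.15926 = 1.000 atoms per formula unit.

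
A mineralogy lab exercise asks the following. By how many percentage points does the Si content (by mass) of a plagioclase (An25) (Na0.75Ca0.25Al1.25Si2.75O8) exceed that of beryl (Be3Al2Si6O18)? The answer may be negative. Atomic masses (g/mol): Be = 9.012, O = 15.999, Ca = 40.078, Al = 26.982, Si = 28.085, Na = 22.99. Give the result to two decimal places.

-2.34 percentage points

Si in Na0.75Ca0.25Al1.25Si2.75O8: molar mass 266.215 g/mol; 2.75×28.085 = 77.234 g → 29.01 wt%.
Si in Be3Al2Si6O18: molar mass 537.492 g/mol; 6×28.085 = 168.510 g → 31.35 wt%.
Difference = 29.01 − 31.35 = -2.34 percentage points.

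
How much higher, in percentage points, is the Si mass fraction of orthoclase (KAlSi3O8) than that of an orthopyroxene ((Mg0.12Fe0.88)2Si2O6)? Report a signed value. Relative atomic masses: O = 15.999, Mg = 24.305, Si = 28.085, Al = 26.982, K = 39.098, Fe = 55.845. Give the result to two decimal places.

8.35 percentage points

First mineral: 84.255 g Si in 278.327 g formula = 30.27 wt% Si.
Second mineral: 56.170 g Si in 256.284 g formula = 21.92 wt% Si.
30.27% − 21.92% gives a difference of 8.35 percentage points.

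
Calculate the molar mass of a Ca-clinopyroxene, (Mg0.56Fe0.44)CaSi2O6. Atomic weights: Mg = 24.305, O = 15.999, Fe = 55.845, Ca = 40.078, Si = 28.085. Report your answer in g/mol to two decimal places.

230.42 g/mol

M = 0.56·24.305 + 0.44·55.845 + 1·40.078 + 2·28.085 + 6·15.999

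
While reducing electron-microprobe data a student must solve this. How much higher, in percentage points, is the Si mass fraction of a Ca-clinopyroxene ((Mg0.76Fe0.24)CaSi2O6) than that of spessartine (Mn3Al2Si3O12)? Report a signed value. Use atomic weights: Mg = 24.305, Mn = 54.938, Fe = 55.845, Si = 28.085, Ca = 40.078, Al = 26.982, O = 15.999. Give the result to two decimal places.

Si in (Mg0.76Fe0.24)CaSi2O6: molar mass 224.117 g/mol; 2×28.085 = 56.170 g → 25.06 wt%.
Si in Mn3Al2Si3O12: molar mass 495.021 g/mol; 3×28.085 = 84.255 g → 17.02 wt%.
Difference = 25.06 − 17.02 = 8.04 percentage points.

8.04 percentage points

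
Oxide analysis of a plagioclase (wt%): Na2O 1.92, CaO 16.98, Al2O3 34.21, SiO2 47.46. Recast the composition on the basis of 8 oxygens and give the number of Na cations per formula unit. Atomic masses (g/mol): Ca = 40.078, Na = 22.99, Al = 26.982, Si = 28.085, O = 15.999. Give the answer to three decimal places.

1.92 wt% Na2O ÷ 61.979 g/mol = 0.03098 mol, giving 0.06196 Na and 0.03098 O.
16.98 wt% CaO ÷ 56.077 g/mol = 0.30280 mol, giving 0.30280 Ca and 0.30280 O.
34.21 wt% Al2O3 ÷ 101.961 g/mol = 0.33552 mol, giving 0.67104 Al and 1.00656 O.
47.46 wt% SiO2 ÷ 60.083 g/mol = 0.78991 mol, giving 0.78991 Si and 1.57982 O.
Oxygen sums to 2.92016; scaling by 8/2.92016 = 2.73958 puts the formula on 8 O.
Na: 0.06196 × 2.73958 = 0.170 atoms per formula unit.

0.170 Na apfu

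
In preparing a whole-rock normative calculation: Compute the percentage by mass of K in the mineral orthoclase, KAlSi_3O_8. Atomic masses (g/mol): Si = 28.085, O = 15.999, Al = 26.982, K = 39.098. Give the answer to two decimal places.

Formula mass = 1×39.098 + 1×26.982 + 3×28.085 + 8×15.999 = 278.327 g/mol, of which 39.098 g is K.
So K makes up 39.098/278.327 = 0.1405 of the mass, i.e. 14.05%.

14.05 weight percent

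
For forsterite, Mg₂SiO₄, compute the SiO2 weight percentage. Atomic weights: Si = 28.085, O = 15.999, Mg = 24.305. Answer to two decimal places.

42.71 wt%

Molar mass of Mg₂SiO₄ = 2·24.305 + 1·28.085 + 4·15.999 = 140.691 g/mol.
Each formula unit contains 1 Si, equivalent to 1/1 = 1.0000 mol SiO2.
M(SiO2) = 1×28.085 + 2×15.999 = 60.083 g/mol.
Mass of SiO2 per formula unit = 1.0000 × 60.083 = 60.083 g.
SiO2 wt% = 60.083 / 140.691 × 100 = 42.71%.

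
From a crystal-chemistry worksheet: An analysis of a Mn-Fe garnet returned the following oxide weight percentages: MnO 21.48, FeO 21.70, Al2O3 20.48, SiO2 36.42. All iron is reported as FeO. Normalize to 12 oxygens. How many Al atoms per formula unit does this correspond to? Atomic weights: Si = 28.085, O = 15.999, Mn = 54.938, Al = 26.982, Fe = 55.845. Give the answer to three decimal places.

MnO: 21.48/70.937 = 0.30280 mol → 0.30280 mol Mn, 0.30280 mol O.
FeO: 21.70/71.844 = 0.30204 mol → 0.30204 mol Fe, 0.30204 mol O.
Al2O3: 20.48/101.961 = 0.20086 mol → 0.40172 mol Al, 0.60258 mol O.
SiO2: 36.42/60.083 = 0.60616 mol → 0.60616 mol Si, 1.21232 mol O.
Total oxygen = 2.41974 mol. Normalization factor = 12/2.41974 = 4.95921.
Al per 12 O = 0.40172 × 4.95921 = 1.992.

1.992 Al apfu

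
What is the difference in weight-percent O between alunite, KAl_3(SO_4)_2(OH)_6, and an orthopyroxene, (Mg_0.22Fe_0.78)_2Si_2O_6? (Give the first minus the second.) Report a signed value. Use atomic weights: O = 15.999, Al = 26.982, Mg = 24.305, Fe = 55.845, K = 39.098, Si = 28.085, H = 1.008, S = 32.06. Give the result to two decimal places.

15.68 percentage points

O in KAl_3(SO_4)_2(OH)_6: molar mass 414.198 g/mol; 14×15.999 = 223.986 g → 54.08 wt%.
O in (Mg_0.22Fe_0.78)_2Si_2O_6: molar mass 249.976 g/mol; 6×15.999 = 95.994 g → 38.40 wt%.
Difference = 54.08 − 38.40 = 15.68 percentage points.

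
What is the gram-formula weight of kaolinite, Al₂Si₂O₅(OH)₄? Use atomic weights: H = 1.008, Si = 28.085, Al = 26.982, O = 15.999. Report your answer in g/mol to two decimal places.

The formula mass is the sum 2·26.982 + 2·28.085 + 9·15.999 + 4·1.008.

258.16 g/mol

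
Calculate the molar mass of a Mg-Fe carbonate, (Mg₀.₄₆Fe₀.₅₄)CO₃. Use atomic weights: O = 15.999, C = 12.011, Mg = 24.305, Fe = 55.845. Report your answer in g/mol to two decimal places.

Mg: 0.46 × 24.305 = 11.1803
Fe: 0.54 × 55.845 = 30.1563
C: 1 × 12.011 = 12.0110
O: 3 × 15.999 = 47.9970
Summing the contributions gives the formula mass.

101.34 g/mol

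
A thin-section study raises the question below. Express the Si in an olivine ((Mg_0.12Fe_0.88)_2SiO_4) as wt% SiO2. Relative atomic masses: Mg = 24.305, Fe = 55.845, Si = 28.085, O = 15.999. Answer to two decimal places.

30.62 wt%

M((Mg_0.12Fe_0.88)_2SiO_4) = 196.201 g/mol; M(SiO2) = 60.083 g/mol.
Moles SiO2 per formula unit = 1 Si ÷ 1 = 1.0000.
SiO2 fraction = (1.0000 × 60.083) / 196.201 = 60.083/196.201 = 0.3062.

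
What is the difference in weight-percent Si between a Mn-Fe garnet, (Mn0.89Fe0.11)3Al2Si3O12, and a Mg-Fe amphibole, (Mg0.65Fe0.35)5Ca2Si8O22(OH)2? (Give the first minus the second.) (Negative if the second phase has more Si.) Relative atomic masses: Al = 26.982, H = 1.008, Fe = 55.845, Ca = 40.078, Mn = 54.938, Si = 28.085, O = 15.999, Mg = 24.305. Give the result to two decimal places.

-8.89 percentage points

Si in (Mn0.89Fe0.11)3Al2Si3O12: molar mass 495.320 g/mol; 3×28.085 = 84.255 g → 17.01 wt%.
Si in (Mg0.65Fe0.35)5Ca2Si8O22(OH)2: molar mass 867.548 g/mol; 8×28.085 = 224.680 g → 25.90 wt%.
Difference = 17.01 − 25.90 = -8.89 percentage points.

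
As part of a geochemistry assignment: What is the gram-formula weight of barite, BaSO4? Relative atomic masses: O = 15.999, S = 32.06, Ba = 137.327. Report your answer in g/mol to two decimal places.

The formula mass is the sum 1×137.327 + 1×32.06 + 4×15.999.

233.38 g/mol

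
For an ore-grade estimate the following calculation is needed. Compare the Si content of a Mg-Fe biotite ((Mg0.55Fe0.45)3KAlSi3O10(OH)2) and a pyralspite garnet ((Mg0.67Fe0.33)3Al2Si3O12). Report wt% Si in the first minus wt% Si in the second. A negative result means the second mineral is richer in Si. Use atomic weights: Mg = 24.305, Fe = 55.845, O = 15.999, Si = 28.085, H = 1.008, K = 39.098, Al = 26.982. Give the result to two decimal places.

-1.08 percentage points

Si in (Mg0.55Fe0.45)3KAlSi3O10(OH)2: molar mass 459.833 g/mol; 3×28.085 = 84.255 g → 18.32 wt%.
Si in (Mg0.67Fe0.33)3Al2Si3O12: molar mass 434.347 g/mol; 3×28.085 = 84.255 g → 19.40 wt%.
Difference = 18.32 − 19.40 = -1.08 percentage points.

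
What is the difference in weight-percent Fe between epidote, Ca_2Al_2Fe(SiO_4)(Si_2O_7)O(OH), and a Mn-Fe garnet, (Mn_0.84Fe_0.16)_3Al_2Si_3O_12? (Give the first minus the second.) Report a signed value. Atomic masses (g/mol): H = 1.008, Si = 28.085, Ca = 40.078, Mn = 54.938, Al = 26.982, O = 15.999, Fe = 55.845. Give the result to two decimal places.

M(Ca_2Al_2Fe(SiO_4)(Si_2O_7)O(OH)) = 483.215 g/mol, so wt% Fe = 55.845/483.215 × 100 = 11.56%.
M((Mn_0.84Fe_0.16)_3Al_2Si_3O_12) = 495.456 g/mol, so wt% Fe = 26.806/495.456 × 100 = 5.41%.
11.56 − 5.41 = 6.15 pp.

6.15 percentage points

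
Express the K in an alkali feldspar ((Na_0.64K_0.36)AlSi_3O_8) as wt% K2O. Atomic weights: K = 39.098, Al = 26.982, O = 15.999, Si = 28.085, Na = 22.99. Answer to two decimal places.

Formula mass = 268.018 g/mol.
0.36 K → 0.1800 mol K2O per formula unit; M(K2O) = 94.195, so K2O mass = 16.955 g.
16.955/268.018 × 100 = 6.33 wt%.

6.33 wt%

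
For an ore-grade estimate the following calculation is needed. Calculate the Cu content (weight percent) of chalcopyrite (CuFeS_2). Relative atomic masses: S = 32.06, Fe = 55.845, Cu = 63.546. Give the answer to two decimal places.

34.63 weight percent

Molar mass of CuFeS_2: 1*63.546 + 1*55.845 + 2*32.06 = 183.511 g/mol.
Mass of Cu per formula unit: 1 × 63.546 = 63.546 g.
Weight fraction Cu = 63.546 / 183.511 = 0.3463.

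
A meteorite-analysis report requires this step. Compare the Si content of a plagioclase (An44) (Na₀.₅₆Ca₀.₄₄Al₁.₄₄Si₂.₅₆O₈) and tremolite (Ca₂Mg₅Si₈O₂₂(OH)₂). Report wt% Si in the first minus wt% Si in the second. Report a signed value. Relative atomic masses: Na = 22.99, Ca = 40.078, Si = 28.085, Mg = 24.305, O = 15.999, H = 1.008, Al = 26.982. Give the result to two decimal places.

-0.96 percentage points

M(Na₀.₅₆Ca₀.₄₄Al₁.₄₄Si₂.₅₆O₈) = 269.252 g/mol, so wt% Si = 71.898/269.252 × 100 = 26.70%.
M(Ca₂Mg₅Si₈O₂₂(OH)₂) = 812.353 g/mol, so wt% Si = 224.680/812.353 × 100 = 27.66%.
26.70 − 27.66 = -0.96 pp.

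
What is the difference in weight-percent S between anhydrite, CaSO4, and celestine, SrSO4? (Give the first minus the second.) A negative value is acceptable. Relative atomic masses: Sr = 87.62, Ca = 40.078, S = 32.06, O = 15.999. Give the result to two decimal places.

First mineral: 32.060 g S in 136.134 g formula = 23.55 wt% S.
Second mineral: 32.060 g S in 183.676 g formula = 17.45 wt% S.
23.55% − 17.45% gives a difference of 6.10 percentage points.

6.10 percentage points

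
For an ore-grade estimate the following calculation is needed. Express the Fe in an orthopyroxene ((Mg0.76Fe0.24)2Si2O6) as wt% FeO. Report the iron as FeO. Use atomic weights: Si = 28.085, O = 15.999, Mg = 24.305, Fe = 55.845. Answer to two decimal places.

Formula mass = 215.913 g/mol.
0.48 Fe → 0.4800 mol FeO per formula unit; M(FeO) = 71.844, so FeO mass = 34.485 g.
34.485/215.913 × 100 = 15.97 wt%.

15.97 wt%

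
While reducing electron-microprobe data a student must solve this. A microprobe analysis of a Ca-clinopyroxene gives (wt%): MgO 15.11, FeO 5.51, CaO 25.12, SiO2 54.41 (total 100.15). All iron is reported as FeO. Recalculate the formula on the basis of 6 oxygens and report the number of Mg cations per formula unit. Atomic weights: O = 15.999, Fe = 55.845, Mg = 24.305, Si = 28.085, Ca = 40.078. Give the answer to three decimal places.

0.830 Mg apfu

15.11 wt% MgO ÷ 40.304 g/mol = 0.37490 mol, giving 0.37490 Mg and 0.37490 O.
5.51 wt% FeO ÷ 71.844 g/mol = 0.07669 mol, giving 0.07669 Fe and 0.07669 O.
25.12 wt% CaO ÷ 56.077 g/mol = 0.44796 mol, giving 0.44796 Ca and 0.44796 O.
54.41 wt% SiO2 ÷ 60.083 g/mol = 0.90558 mol, giving 0.90558 Si and 1.81116 O.
Oxygen sums to 2.71071; scaling by 6/2.71071 = 2.21344 puts the formula on 6 O.
Mg: 0.37490 × 2.21344 = 0.830 atoms per formula unit.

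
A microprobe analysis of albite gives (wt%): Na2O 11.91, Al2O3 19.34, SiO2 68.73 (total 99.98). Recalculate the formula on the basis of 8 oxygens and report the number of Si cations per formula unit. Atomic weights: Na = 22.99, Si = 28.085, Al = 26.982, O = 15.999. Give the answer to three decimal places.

3.001 Si apfu

Na2O: 11.91/61.979 = 0.19216 mol → 0.38432 mol Na, 0.19216 mol O.
Al2O3: 19.34/101.961 = 0.18968 mol → 0.37936 mol Al, 0.56904 mol O.
SiO2: 68.73/60.083 = 1.14392 mol → 1.14392 mol Si, 2.28784 mol O.
Total oxygen = 3.04904 mol. Normalization factor = 8/3.04904 = 2.62378.
Si per 8 O = 1.14392 × 2.62378 = 3.001.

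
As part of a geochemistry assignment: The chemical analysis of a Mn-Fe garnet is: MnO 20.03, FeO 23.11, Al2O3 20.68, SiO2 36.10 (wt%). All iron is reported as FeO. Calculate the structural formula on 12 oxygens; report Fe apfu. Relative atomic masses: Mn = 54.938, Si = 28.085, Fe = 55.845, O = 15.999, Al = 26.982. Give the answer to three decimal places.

MnO (M=70.937): mol = 0.28236; Mn = 0.28236, O = 0.28236.
FeO (M=71.844): mol = 0.32167; Fe = 0.32167, O = 0.32167.
Al2O3 (M=101.961): mol = 0.20282; Al = 0.40564, O = 0.60846.
SiO2 (M=60.083): mol = 0.60084; Si = 0.60084, O = 1.20168.
ΣO = 2.41417; factor = 12/ΣO = 4.97065.
Fe apfu = 0.32167 × 4.97065 = 1.599.

1.599 Fe apfu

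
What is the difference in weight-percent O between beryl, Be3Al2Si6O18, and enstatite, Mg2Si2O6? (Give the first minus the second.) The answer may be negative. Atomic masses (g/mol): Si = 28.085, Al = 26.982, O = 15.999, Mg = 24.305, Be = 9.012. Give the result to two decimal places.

5.77 percentage points

M(Be3Al2Si6O18) = 537.492 g/mol, so wt% O = 287.982/537.492 × 100 = 53.58%.
M(Mg2Si2O6) = 200.774 g/mol, so wt% O = 95.994/200.774 × 100 = 47.81%.
53.58 − 47.81 = 5.77 pp.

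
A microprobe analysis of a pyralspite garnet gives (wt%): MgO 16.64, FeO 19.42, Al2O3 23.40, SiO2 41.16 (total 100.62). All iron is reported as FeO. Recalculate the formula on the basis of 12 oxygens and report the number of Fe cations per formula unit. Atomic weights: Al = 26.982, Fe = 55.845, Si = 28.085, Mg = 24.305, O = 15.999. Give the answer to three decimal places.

MgO (M=40.304): mol = 0.41286; Mg = 0.41286, O = 0.41286.
FeO (M=71.844): mol = 0.27031; Fe = 0.27031, O = 0.27031.
Al2O3 (M=101.961): mol = 0.22950; Al = 0.45900, O = 0.68850.
SiO2 (M=60.083): mol = 0.68505; Si = 0.68505, O = 1.37010.
ΣO = 2.74177; factor = 12/ΣO = 4.37673.
Fe apfu = 0.27031 × 4.37673 = 1.183.

1.183 Fe apfu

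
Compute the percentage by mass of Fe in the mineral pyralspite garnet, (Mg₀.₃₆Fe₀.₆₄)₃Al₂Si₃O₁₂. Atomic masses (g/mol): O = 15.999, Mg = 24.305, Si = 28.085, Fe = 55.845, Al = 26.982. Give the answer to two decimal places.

23.12 mass %

M((Mg₀.₃₆Fe₀.₆₄)₃Al₂Si₃O₁₂) = 463.679 g/mol.
Fe contributes 1.92 × 55.845 = 107.222 g per mole.
107.222/463.679 = 0.2312 → 23.12%.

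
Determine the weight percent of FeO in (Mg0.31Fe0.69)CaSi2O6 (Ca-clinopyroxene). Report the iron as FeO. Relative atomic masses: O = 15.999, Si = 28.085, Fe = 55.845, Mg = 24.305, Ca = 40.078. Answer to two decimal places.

M((Mg0.31Fe0.69)CaSi2O6) = 238.310 g/mol; M(FeO) = 71.844 g/mol.
Moles FeO per formula unit = 0.69 Fe ÷ 1 = 0.6900.
FeO fraction = (0.6900 × 71.844) / 238.310 = 49.572/238.310 = 0.2080.

20.80 wt%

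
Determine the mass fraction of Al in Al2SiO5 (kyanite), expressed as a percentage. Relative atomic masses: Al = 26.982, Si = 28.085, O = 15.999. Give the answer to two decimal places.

Formula mass = 2*26.982 + 1*28.085 + 5*15.999 = 162.044 g/mol, of which 53.964 g is Al.
So Al makes up 53.964/162.044 = 0.3330 of the mass, i.e. 33.30%.

33.30 wt%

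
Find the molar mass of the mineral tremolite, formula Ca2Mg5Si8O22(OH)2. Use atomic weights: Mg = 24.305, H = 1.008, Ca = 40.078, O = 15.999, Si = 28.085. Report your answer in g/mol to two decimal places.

Ca: 2 × 40.078 = 80.1560
Mg: 5 × 24.305 = 121.5250
Si: 8 × 28.085 = 224.6800
O: 24 × 15.999 = 383.9760
H: 2 × 1.008 = 2.0160
Summing the contributions gives the formula mass.

812.35 g/mol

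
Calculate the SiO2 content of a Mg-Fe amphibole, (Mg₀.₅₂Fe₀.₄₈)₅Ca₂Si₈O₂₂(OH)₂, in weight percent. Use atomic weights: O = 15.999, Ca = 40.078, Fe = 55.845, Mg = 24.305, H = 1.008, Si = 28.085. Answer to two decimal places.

54.13 wt%

M((Mg₀.₅₂Fe₀.₄₈)₅Ca₂Si₈O₂₂(OH)₂) = 888.049 g/mol; M(SiO2) = 60.083 g/mol.
Moles SiO2 per formula unit = 8 Si ÷ 1 = 8.0000.
SiO2 fraction = (8.0000 × 60.083) / 888.049 = 480.664/888.049 = 0.5413.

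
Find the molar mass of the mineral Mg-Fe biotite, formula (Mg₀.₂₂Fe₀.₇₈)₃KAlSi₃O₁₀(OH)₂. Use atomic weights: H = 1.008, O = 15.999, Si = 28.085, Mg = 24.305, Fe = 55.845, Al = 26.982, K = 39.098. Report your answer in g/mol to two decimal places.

491.06 g/mol

The formula mass is the sum 0.66(24.305) + 2.34(55.845) + 1(39.098) + 1(26.982) + 3(28.085) + 12(15.999) + 2(1.008).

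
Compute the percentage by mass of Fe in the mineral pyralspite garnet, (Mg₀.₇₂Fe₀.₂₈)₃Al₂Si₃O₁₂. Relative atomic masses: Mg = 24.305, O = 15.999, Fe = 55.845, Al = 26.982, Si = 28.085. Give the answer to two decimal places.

10.92 mass %

Formula mass = 2.16*24.305 + 0.84*55.845 + 2*26.982 + 3*28.085 + 12*15.999 = 429.616 g/mol, of which 46.910 g is Fe.
So Fe makes up 46.910/429.616 = 0.1092 of the mass, i.e. 10.92%.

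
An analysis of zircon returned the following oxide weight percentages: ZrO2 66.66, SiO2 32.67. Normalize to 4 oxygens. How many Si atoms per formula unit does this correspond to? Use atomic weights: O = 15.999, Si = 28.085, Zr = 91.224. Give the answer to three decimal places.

66.66 wt% ZrO2 ÷ 123.222 g/mol = 0.54097 mol, giving 0.54097 Zr and 1.08194 O.
32.67 wt% SiO2 ÷ 60.083 g/mol = 0.54375 mol, giving 0.54375 Si and 1.08750 O.
Oxygen sums to 2.16944; scaling by 4/2.16944 = 1.84379 puts the formula on 4 O.
Si: 0.54375 × 1.84379 = 1.003 atoms per formula unit.

1.003 Si apfu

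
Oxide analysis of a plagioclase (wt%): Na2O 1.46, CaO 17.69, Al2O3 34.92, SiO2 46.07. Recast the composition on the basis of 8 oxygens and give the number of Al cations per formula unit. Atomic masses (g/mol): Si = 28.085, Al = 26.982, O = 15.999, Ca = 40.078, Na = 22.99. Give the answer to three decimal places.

Na2O (M=61.979): mol = 0.02356; Na = 0.04712, O = 0.02356.
CaO (M=56.077): mol = 0.31546; Ca = 0.31546, O = 0.31546.
Al2O3 (M=101.961): mol = 0.34248; Al = 0.68496, O = 1.02744.
SiO2 (M=60.083): mol = 0.76677; Si = 0.76677, O = 1.53354.
ΣO = 2.90000; factor = 8/ΣO = 2.75862.
Al apfu = 0.68496 × 2.75862 = 1.890.

1.890 Al apfu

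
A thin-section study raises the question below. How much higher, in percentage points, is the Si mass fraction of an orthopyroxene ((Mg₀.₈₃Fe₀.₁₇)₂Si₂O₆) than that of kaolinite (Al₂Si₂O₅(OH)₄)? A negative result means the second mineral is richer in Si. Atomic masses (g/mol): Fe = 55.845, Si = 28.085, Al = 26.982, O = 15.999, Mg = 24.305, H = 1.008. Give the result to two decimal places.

Si in (Mg₀.₈₃Fe₀.₁₇)₂Si₂O₆: molar mass 211.498 g/mol; 2×28.085 = 56.170 g → 26.56 wt%.
Si in Al₂Si₂O₅(OH)₄: molar mass 258.157 g/mol; 2×28.085 = 56.170 g → 21.76 wt%.
Difference = 26.56 − 21.76 = 4.80 percentage points.

4.80 percentage points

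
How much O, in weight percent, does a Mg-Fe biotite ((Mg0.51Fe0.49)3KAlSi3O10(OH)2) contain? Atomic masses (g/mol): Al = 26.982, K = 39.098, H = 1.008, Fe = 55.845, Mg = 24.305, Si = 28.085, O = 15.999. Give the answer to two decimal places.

Molar mass of (Mg0.51Fe0.49)3KAlSi3O10(OH)2: 1.53·24.305 + 1.47·55.845 + 1·39.098 + 1·26.982 + 3·28.085 + 12·15.999 + 2·1.008 = 463.618 g/mol.
Mass of O per formula unit: 12 × 15.999 = 191.988 g.
Weight fraction O = 191.988 / 463.618 = 0.4141.

41.41 weight percent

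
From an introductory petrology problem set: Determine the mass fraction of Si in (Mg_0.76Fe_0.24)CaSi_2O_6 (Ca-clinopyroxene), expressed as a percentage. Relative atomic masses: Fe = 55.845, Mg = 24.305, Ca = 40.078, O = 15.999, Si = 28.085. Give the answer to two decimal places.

25.06 mass %

Formula mass = 0.76·24.305 + 0.24·55.845 + 1·40.078 + 2·28.085 + 6·15.999 = 224.117 g/mol, of which 56.170 g is Si.
So Si makes up 56.170/224.117 = 0.2506 of the mass, i.e. 25.06%.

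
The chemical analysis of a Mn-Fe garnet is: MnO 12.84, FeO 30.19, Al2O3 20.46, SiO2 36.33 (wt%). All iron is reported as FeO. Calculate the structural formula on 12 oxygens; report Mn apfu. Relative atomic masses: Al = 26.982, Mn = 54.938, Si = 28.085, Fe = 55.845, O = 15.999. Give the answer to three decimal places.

12.84 wt% MnO ÷ 70.937 g/mol = 0.18101 mol, giving 0.18101 Mn and 0.18101 O.
30.19 wt% FeO ÷ 71.844 g/mol = 0.42022 mol, giving 0.42022 Fe and 0.42022 O.
20.46 wt% Al2O3 ÷ 101.961 g/mol = 0.20066 mol, giving 0.40132 Al and 0.60198 O.
36.33 wt% SiO2 ÷ 60.083 g/mol = 0.60466 mol, giving 0.60466 Si and 1.20932 O.
Oxygen sums to 2.41253; scaling by 12/2.41253 = 4.97403 puts the formula on 12 O.
Mn: 0.18101 × 4.97403 = 0.900 atoms per formula unit.

0.900 Mn apfu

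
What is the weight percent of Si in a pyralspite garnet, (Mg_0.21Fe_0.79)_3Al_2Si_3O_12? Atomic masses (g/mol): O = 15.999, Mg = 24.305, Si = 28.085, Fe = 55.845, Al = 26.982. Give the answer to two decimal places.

Formula mass = 0.63*24.305 + 2.37*55.845 + 2*26.982 + 3*28.085 + 12*15.999 = 477.872 g/mol, of which 84.255 g is Si.
So Si makes up 84.255/477.872 = 0.1763 of the mass, i.e. 17.63%.

17.63 weight percent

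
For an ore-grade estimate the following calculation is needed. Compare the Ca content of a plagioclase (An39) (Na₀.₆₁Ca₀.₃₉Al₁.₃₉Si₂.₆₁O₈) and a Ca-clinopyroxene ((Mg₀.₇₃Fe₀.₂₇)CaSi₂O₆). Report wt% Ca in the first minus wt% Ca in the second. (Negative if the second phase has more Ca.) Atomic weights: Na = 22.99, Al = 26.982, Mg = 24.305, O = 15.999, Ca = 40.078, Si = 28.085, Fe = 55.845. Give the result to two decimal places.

-11.99 percentage points

First mineral: 15.630 g Ca in 268.453 g formula = 5.82 wt% Ca.
Second mineral: 40.078 g Ca in 225.063 g formula = 17.81 wt% Ca.
5.82% − 17.81% gives a difference of -11.99 percentage points.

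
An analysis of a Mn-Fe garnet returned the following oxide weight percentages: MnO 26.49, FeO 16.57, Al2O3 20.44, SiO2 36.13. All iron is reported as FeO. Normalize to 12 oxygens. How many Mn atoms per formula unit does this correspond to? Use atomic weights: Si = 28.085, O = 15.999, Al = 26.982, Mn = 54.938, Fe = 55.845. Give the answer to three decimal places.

1.861 Mn apfu

MnO: 26.49/70.937 = 0.37343 mol → 0.37343 mol Mn, 0.37343 mol O.
FeO: 16.57/71.844 = 0.23064 mol → 0.23064 mol Fe, 0.23064 mol O.
Al2O3: 20.44/101.961 = 0.20047 mol → 0.40094 mol Al, 0.60141 mol O.
SiO2: 36.13/60.083 = 0.60133 mol → 0.60133 mol Si, 1.20266 mol O.
Total oxygen = 2.40814 mol. Normalization factor = 12/2.40814 = 4.98310.
Mn per 12 O = 0.37343 × 4.98310 = 1.861.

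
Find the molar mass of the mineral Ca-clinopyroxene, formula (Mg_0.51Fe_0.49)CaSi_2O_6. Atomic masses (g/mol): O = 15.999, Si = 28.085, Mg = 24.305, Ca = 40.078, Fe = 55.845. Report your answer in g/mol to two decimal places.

M = 0.51×24.305 + 0.49×55.845 + 1×40.078 + 2×28.085 + 6×15.999

232.00 g/mol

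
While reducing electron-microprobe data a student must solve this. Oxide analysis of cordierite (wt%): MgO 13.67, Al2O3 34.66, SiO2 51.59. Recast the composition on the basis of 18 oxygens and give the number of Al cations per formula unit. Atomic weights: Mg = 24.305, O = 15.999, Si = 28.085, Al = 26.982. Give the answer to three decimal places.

3.978 Al apfu

MgO (M=40.304): mol = 0.33917; Mg = 0.33917, O = 0.33917.
Al2O3 (M=101.961): mol = 0.33993; Al = 0.67986, O = 1.01979.
SiO2 (M=60.083): mol = 0.85865; Si = 0.85865, O = 1.71730.
ΣO = 3.07626; factor = 18/ΣO = 5.85126.
Al apfu = 0.67986 × 5.85126 = 3.978.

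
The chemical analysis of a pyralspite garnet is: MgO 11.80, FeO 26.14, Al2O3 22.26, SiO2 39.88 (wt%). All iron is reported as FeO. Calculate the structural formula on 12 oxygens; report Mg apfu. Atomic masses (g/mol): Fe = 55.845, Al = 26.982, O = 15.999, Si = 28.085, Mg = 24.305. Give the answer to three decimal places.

1.331 Mg apfu

11.80 wt% MgO ÷ 40.304 g/mol = 0.29277 mol, giving 0.29277 Mg and 0.29277 O.
26.14 wt% FeO ÷ 71.844 g/mol = 0.36384 mol, giving 0.36384 Fe and 0.36384 O.
22.26 wt% Al2O3 ÷ 101.961 g/mol = 0.21832 mol, giving 0.43664 Al and 0.65496 O.
39.88 wt% SiO2 ÷ 60.083 g/mol = 0.66375 mol, giving 0.66375 Si and 1.32750 O.
Oxygen sums to 2.63907; scaling by 12/2.63907 = 4.54706 puts the formula on 12 O.
Mg: 0.29277 × 4.54706 = 1.331 atoms per formula unit.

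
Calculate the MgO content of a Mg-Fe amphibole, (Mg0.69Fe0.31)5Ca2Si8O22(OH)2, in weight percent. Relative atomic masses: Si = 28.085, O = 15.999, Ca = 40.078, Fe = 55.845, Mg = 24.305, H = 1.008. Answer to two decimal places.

Formula mass = 861.240 g/mol.
3.45 Mg → 3.4500 mol MgO per formula unit; M(MgO) = 40.304, so MgO mass = 139.049 g.
139.049/861.240 × 100 = 16.15 wt%.

16.15 wt%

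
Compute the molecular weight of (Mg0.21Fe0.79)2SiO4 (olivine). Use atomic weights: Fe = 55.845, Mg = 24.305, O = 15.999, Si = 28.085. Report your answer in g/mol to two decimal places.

190.52 g/mol

The formula mass is the sum 0.42*24.305 + 1.58*55.845 + 1*28.085 + 4*15.999.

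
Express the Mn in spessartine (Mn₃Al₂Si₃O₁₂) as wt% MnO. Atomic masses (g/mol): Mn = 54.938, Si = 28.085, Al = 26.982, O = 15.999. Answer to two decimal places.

42.99 wt%

M(Mn₃Al₂Si₃O₁₂) = 495.021 g/mol; M(MnO) = 70.937 g/mol.
Moles MnO per formula unit = 3 Mn ÷ 1 = 3.0000.
MnO fraction = (3.0000 × 70.937) / 495.021 = 212.811/495.021 = 0.4299.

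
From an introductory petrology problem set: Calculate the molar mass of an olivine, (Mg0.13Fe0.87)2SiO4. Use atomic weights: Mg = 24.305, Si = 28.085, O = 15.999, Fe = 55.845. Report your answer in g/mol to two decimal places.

195.57 g/mol

The formula mass is the sum 0.26(24.305) + 1.74(55.845) + 1(28.085) + 4(15.999).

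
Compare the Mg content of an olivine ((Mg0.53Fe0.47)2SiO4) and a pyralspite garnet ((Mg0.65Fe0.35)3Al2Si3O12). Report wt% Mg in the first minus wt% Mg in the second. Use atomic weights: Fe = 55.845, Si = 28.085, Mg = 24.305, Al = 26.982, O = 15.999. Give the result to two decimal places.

4.26 percentage points

First mineral: 25.763 g Mg in 170.339 g formula = 15.12 wt% Mg.
Second mineral: 47.395 g Mg in 436.239 g formula = 10.86 wt% Mg.
15.12% − 10.86% gives a difference of 4.26 percentage points.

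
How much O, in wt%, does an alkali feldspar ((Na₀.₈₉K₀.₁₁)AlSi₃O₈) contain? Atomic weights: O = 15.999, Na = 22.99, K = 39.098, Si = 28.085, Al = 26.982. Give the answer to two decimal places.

48.48 wt%

M((Na₀.₈₉K₀.₁₁)AlSi₃O₈) = 263.991 g/mol.
O contributes 8 × 15.999 = 127.992 g per mole.
127.992/263.991 = 0.4848 → 48.48%.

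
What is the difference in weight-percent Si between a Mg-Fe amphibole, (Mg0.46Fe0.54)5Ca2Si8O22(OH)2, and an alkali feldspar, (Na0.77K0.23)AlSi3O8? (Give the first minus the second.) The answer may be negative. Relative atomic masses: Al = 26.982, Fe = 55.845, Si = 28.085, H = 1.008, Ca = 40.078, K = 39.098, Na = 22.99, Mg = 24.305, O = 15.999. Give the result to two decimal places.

First mineral: 224.680 g Si in 897.511 g formula = 25.03 wt% Si.
Second mineral: 84.255 g Si in 265.924 g formula = 31.68 wt% Si.
25.03% − 31.68% gives a difference of -6.65 percentage points.

-6.65 percentage points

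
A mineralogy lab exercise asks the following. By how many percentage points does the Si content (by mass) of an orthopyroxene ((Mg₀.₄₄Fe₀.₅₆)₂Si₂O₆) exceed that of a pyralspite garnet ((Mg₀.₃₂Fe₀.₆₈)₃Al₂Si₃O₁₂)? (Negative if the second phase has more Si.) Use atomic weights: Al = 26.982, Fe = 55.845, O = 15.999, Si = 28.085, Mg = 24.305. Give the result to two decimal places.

First mineral: 56.170 g Si in 236.099 g formula = 23.79 wt% Si.
Second mineral: 84.255 g Si in 467.464 g formula = 18.02 wt% Si.
23.79% − 18.02% gives a difference of 5.77 percentage points.

5.77 percentage points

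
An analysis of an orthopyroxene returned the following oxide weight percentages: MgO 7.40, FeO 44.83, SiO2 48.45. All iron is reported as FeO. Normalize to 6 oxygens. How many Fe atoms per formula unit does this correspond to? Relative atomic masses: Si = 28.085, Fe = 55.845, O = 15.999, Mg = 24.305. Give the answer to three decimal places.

MgO (M=40.304): mol = 0.18360; Mg = 0.18360, O = 0.18360.
FeO (M=71.844): mol = 0.62399; Fe = 0.62399, O = 0.62399.
SiO2 (M=60.083): mol = 0.80638; Si = 0.80638, O = 1.61276.
ΣO = 2.42035; factor = 6/ΣO = 2.47898.
Fe apfu = 0.62399 × 2.47898 = 1.547.

1.547 Fe apfu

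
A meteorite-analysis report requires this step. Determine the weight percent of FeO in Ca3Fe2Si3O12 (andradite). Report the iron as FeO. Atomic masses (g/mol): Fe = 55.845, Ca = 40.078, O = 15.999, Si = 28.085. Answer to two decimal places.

28.28 wt%

Molar mass of Ca3Fe2Si3O12 = 3×40.078 + 2×55.845 + 3×28.085 + 12×15.999 = 508.167 g/mol.
Each formula unit contains 2 Fe, equivalent to 2/1 = 2.0000 mol FeO.
M(FeO) = 1×55.845 + 1×15.999 = 71.844 g/mol.
Mass of FeO per formula unit = 2.0000 × 71.844 = 143.688 g.
FeO wt% = 143.688 / 508.167 × 100 = 28.28%.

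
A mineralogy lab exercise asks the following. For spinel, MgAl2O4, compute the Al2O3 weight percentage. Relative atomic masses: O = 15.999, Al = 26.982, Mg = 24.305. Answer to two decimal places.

M(MgAl2O4) = 142.265 g/mol; M(Al2O3) = 101.961 g/mol.
Moles Al2O3 per formula unit = 2 Al ÷ 2 = 1.0000.
Al2O3 fraction = (1.0000 × 101.961) / 142.265 = 101.961/142.265 = 0.7167.

71.67 wt%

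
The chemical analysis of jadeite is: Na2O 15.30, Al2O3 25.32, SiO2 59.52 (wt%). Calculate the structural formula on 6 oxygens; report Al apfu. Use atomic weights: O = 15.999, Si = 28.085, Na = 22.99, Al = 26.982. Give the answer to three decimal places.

1.002 Al apfu

Na2O: 15.30/61.979 = 0.24686 mol → 0.49372 mol Na, 0.24686 mol O.
Al2O3: 25.32/101.961 = 0.24833 mol → 0.49666 mol Al, 0.74499 mol O.
SiO2: 59.52/60.083 = 0.99063 mol → 0.99063 mol Si, 1.98126 mol O.
Total oxygen = 2.97311 mol. Normalization factor = 6/2.97311 = 2.01809.
Al per 6 O = 0.49666 × 2.01809 = 1.002.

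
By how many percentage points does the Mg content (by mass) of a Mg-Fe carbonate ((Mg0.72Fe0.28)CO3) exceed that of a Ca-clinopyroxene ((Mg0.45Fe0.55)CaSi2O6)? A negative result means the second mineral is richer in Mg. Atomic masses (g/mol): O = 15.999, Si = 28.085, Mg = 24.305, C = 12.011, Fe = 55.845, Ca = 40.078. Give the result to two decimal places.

14.11 percentage points

M((Mg0.72Fe0.28)CO3) = 93.144 g/mol, so wt% Mg = 17.500/93.144 × 100 = 18.79%.
M((Mg0.45Fe0.55)CaSi2O6) = 233.894 g/mol, so wt% Mg = 10.937/233.894 × 100 = 4.68%.
18.79 − 4.68 = 14.11 pp.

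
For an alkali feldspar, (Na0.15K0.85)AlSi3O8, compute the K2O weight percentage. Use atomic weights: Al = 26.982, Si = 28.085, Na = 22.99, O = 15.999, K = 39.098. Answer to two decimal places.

Molar mass of (Na0.15K0.85)AlSi3O8 = 0.15×22.99 + 0.85×39.098 + 1×26.982 + 3×28.085 + 8×15.999 = 275.911 g/mol.
Each formula unit contains 0.85 K, equivalent to 0.85/2 = 0.4250 mol K2O.
M(K2O) = 2×39.098 + 1×15.999 = 94.195 g/mol.
Mass of K2O per formula unit = 0.4250 × 94.195 = 40.033 g.
K2O wt% = 40.033 / 275.911 × 100 = 14.51%.

14.51 wt%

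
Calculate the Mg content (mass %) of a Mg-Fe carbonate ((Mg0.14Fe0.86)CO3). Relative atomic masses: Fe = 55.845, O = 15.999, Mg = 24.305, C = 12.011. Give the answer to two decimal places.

Formula mass = 0.14*24.305 + 0.86*55.845 + 1*12.011 + 3*15.999 = 111.437 g/mol, of which 3.403 g is Mg.
So Mg makes up 3.403/111.437 = 0.0305 of the mass, i.e. 3.05%.

3.05 mass %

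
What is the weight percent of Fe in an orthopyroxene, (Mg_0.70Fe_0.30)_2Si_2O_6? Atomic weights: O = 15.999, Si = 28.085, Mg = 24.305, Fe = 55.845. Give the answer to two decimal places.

Molar mass of (Mg_0.70Fe_0.30)_2Si_2O_6: 1.40×24.305 + 0.60×55.845 + 2×28.085 + 6×15.999 = 219.698 g/mol.
Mass of Fe per formula unit: 0.60 × 55.845 = 33.507 g.
Weight fraction Fe = 33.507 / 219.698 = 0.1525.

15.25 wt%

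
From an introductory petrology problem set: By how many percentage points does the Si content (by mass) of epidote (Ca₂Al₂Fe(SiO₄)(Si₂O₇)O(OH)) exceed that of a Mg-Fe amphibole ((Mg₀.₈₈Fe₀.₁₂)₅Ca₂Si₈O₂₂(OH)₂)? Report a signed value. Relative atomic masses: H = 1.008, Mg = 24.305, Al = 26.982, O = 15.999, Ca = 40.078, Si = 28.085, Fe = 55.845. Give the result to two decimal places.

-9.59 percentage points

First mineral: 84.255 g Si in 483.215 g formula = 17.44 wt% Si.
Second mineral: 224.680 g Si in 831.277 g formula = 27.03 wt% Si.
17.44% − 27.03% gives a difference of -9.59 percentage points.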